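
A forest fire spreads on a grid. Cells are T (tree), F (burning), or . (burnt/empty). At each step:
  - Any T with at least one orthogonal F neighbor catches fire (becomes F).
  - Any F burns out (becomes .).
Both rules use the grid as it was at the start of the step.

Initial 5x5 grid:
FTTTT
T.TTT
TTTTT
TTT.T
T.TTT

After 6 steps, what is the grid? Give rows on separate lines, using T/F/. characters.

Step 1: 2 trees catch fire, 1 burn out
  .FTTT
  F.TTT
  TTTTT
  TTT.T
  T.TTT
Step 2: 2 trees catch fire, 2 burn out
  ..FTT
  ..TTT
  FTTTT
  TTT.T
  T.TTT
Step 3: 4 trees catch fire, 2 burn out
  ...FT
  ..FTT
  .FTTT
  FTT.T
  T.TTT
Step 4: 5 trees catch fire, 4 burn out
  ....F
  ...FT
  ..FTT
  .FT.T
  F.TTT
Step 5: 3 trees catch fire, 5 burn out
  .....
  ....F
  ...FT
  ..F.T
  ..TTT
Step 6: 2 trees catch fire, 3 burn out
  .....
  .....
  ....F
  ....T
  ..FTT

.....
.....
....F
....T
..FTT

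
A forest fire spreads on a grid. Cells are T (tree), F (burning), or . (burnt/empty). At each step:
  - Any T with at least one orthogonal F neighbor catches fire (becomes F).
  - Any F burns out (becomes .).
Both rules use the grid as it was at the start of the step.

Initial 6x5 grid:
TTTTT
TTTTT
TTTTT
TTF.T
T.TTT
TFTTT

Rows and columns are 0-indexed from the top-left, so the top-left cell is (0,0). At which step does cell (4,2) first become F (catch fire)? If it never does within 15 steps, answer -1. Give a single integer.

Step 1: cell (4,2)='F' (+5 fires, +2 burnt)
  -> target ignites at step 1
Step 2: cell (4,2)='.' (+7 fires, +5 burnt)
Step 3: cell (4,2)='.' (+7 fires, +7 burnt)
Step 4: cell (4,2)='.' (+5 fires, +7 burnt)
Step 5: cell (4,2)='.' (+2 fires, +5 burnt)
Step 6: cell (4,2)='.' (+0 fires, +2 burnt)
  fire out at step 6

1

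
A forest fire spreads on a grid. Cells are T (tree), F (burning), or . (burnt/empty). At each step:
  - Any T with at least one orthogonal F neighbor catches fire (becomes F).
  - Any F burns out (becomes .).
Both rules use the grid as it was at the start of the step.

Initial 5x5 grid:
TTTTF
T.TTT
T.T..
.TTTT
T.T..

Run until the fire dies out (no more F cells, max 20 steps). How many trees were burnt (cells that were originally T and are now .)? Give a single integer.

Answer: 15

Derivation:
Step 1: +2 fires, +1 burnt (F count now 2)
Step 2: +2 fires, +2 burnt (F count now 2)
Step 3: +2 fires, +2 burnt (F count now 2)
Step 4: +2 fires, +2 burnt (F count now 2)
Step 5: +2 fires, +2 burnt (F count now 2)
Step 6: +4 fires, +2 burnt (F count now 4)
Step 7: +1 fires, +4 burnt (F count now 1)
Step 8: +0 fires, +1 burnt (F count now 0)
Fire out after step 8
Initially T: 16, now '.': 24
Total burnt (originally-T cells now '.'): 15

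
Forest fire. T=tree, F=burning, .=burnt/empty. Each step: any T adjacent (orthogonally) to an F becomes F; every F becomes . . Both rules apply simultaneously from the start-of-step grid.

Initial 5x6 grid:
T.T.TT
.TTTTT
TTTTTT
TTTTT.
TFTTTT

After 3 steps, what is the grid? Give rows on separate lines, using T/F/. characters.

Step 1: 3 trees catch fire, 1 burn out
  T.T.TT
  .TTTTT
  TTTTTT
  TFTTT.
  F.FTTT
Step 2: 4 trees catch fire, 3 burn out
  T.T.TT
  .TTTTT
  TFTTTT
  F.FTT.
  ...FTT
Step 3: 5 trees catch fire, 4 burn out
  T.T.TT
  .FTTTT
  F.FTTT
  ...FT.
  ....FT

T.T.TT
.FTTTT
F.FTTT
...FT.
....FT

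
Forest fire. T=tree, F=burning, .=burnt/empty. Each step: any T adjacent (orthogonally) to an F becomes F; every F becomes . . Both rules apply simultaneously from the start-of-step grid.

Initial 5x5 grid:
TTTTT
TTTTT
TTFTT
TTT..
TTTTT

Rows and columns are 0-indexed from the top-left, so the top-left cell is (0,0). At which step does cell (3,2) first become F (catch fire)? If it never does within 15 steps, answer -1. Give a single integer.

Step 1: cell (3,2)='F' (+4 fires, +1 burnt)
  -> target ignites at step 1
Step 2: cell (3,2)='.' (+7 fires, +4 burnt)
Step 3: cell (3,2)='.' (+7 fires, +7 burnt)
Step 4: cell (3,2)='.' (+4 fires, +7 burnt)
Step 5: cell (3,2)='.' (+0 fires, +4 burnt)
  fire out at step 5

1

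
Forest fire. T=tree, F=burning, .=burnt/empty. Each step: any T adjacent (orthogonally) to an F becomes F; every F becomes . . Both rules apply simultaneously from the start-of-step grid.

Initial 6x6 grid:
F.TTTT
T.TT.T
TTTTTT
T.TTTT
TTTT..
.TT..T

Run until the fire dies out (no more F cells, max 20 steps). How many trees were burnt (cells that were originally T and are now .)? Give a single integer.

Answer: 25

Derivation:
Step 1: +1 fires, +1 burnt (F count now 1)
Step 2: +1 fires, +1 burnt (F count now 1)
Step 3: +2 fires, +1 burnt (F count now 2)
Step 4: +2 fires, +2 burnt (F count now 2)
Step 5: +4 fires, +2 burnt (F count now 4)
Step 6: +6 fires, +4 burnt (F count now 6)
Step 7: +5 fires, +6 burnt (F count now 5)
Step 8: +3 fires, +5 burnt (F count now 3)
Step 9: +1 fires, +3 burnt (F count now 1)
Step 10: +0 fires, +1 burnt (F count now 0)
Fire out after step 10
Initially T: 26, now '.': 35
Total burnt (originally-T cells now '.'): 25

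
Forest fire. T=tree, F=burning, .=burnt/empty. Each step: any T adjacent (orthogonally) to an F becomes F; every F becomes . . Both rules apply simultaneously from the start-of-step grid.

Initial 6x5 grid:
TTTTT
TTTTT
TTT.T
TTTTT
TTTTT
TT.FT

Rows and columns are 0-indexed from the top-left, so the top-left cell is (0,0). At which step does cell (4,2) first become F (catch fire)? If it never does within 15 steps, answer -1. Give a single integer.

Step 1: cell (4,2)='T' (+2 fires, +1 burnt)
Step 2: cell (4,2)='F' (+3 fires, +2 burnt)
  -> target ignites at step 2
Step 3: cell (4,2)='.' (+3 fires, +3 burnt)
Step 4: cell (4,2)='.' (+5 fires, +3 burnt)
Step 5: cell (4,2)='.' (+5 fires, +5 burnt)
Step 6: cell (4,2)='.' (+5 fires, +5 burnt)
Step 7: cell (4,2)='.' (+3 fires, +5 burnt)
Step 8: cell (4,2)='.' (+1 fires, +3 burnt)
Step 9: cell (4,2)='.' (+0 fires, +1 burnt)
  fire out at step 9

2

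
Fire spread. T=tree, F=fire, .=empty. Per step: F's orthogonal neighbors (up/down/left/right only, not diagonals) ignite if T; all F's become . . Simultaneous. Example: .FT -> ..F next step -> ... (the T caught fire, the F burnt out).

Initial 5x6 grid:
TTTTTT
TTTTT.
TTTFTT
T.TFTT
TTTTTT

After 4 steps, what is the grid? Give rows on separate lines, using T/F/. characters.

Step 1: 6 trees catch fire, 2 burn out
  TTTTTT
  TTTFT.
  TTF.FT
  T.F.FT
  TTTFTT
Step 2: 8 trees catch fire, 6 burn out
  TTTFTT
  TTF.F.
  TF...F
  T....F
  TTF.FT
Step 3: 6 trees catch fire, 8 burn out
  TTF.FT
  TF....
  F.....
  T.....
  TF...F
Step 4: 5 trees catch fire, 6 burn out
  TF...F
  F.....
  ......
  F.....
  F.....

TF...F
F.....
......
F.....
F.....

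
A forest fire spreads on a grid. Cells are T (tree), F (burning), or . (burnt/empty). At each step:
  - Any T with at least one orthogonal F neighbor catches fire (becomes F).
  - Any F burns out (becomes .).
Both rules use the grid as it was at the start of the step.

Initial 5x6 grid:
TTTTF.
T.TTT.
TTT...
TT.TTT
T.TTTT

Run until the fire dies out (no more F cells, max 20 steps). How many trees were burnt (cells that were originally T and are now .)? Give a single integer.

Step 1: +2 fires, +1 burnt (F count now 2)
Step 2: +2 fires, +2 burnt (F count now 2)
Step 3: +2 fires, +2 burnt (F count now 2)
Step 4: +2 fires, +2 burnt (F count now 2)
Step 5: +2 fires, +2 burnt (F count now 2)
Step 6: +2 fires, +2 burnt (F count now 2)
Step 7: +1 fires, +2 burnt (F count now 1)
Step 8: +1 fires, +1 burnt (F count now 1)
Step 9: +0 fires, +1 burnt (F count now 0)
Fire out after step 9
Initially T: 21, now '.': 23
Total burnt (originally-T cells now '.'): 14

Answer: 14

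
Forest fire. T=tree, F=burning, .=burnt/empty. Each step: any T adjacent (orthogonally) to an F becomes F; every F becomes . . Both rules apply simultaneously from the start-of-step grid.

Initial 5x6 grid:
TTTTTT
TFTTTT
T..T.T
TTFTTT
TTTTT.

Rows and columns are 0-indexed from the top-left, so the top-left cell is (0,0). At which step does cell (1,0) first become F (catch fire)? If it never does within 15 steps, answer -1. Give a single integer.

Step 1: cell (1,0)='F' (+6 fires, +2 burnt)
  -> target ignites at step 1
Step 2: cell (1,0)='.' (+9 fires, +6 burnt)
Step 3: cell (1,0)='.' (+5 fires, +9 burnt)
Step 4: cell (1,0)='.' (+3 fires, +5 burnt)
Step 5: cell (1,0)='.' (+1 fires, +3 burnt)
Step 6: cell (1,0)='.' (+0 fires, +1 burnt)
  fire out at step 6

1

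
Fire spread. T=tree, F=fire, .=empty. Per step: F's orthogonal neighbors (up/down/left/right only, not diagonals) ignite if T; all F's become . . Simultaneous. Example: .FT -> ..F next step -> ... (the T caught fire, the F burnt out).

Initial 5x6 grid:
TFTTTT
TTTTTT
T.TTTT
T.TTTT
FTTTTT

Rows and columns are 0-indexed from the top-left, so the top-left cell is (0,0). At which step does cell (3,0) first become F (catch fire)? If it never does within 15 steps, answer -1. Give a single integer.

Step 1: cell (3,0)='F' (+5 fires, +2 burnt)
  -> target ignites at step 1
Step 2: cell (3,0)='.' (+5 fires, +5 burnt)
Step 3: cell (3,0)='.' (+5 fires, +5 burnt)
Step 4: cell (3,0)='.' (+5 fires, +5 burnt)
Step 5: cell (3,0)='.' (+4 fires, +5 burnt)
Step 6: cell (3,0)='.' (+2 fires, +4 burnt)
Step 7: cell (3,0)='.' (+0 fires, +2 burnt)
  fire out at step 7

1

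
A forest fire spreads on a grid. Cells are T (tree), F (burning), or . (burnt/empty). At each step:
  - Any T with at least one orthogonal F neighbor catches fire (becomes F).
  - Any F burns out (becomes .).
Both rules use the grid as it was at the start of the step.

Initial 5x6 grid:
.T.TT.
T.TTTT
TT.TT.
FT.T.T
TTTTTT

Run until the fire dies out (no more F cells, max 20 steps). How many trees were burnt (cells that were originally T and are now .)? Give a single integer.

Step 1: +3 fires, +1 burnt (F count now 3)
Step 2: +3 fires, +3 burnt (F count now 3)
Step 3: +1 fires, +3 burnt (F count now 1)
Step 4: +1 fires, +1 burnt (F count now 1)
Step 5: +2 fires, +1 burnt (F count now 2)
Step 6: +2 fires, +2 burnt (F count now 2)
Step 7: +3 fires, +2 burnt (F count now 3)
Step 8: +3 fires, +3 burnt (F count now 3)
Step 9: +2 fires, +3 burnt (F count now 2)
Step 10: +0 fires, +2 burnt (F count now 0)
Fire out after step 10
Initially T: 21, now '.': 29
Total burnt (originally-T cells now '.'): 20

Answer: 20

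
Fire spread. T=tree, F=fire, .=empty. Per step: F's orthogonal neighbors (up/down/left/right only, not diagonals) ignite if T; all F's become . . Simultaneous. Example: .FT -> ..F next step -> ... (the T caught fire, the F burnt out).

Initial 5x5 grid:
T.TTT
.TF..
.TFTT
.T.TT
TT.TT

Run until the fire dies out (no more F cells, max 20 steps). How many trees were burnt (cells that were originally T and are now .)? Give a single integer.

Step 1: +4 fires, +2 burnt (F count now 4)
Step 2: +4 fires, +4 burnt (F count now 4)
Step 3: +4 fires, +4 burnt (F count now 4)
Step 4: +2 fires, +4 burnt (F count now 2)
Step 5: +0 fires, +2 burnt (F count now 0)
Fire out after step 5
Initially T: 15, now '.': 24
Total burnt (originally-T cells now '.'): 14

Answer: 14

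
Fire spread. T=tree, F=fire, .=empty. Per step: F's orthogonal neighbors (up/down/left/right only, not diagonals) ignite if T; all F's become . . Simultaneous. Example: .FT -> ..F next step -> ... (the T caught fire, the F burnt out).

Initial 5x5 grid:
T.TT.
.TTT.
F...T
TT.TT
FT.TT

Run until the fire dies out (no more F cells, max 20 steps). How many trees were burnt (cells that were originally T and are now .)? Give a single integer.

Step 1: +2 fires, +2 burnt (F count now 2)
Step 2: +1 fires, +2 burnt (F count now 1)
Step 3: +0 fires, +1 burnt (F count now 0)
Fire out after step 3
Initially T: 14, now '.': 14
Total burnt (originally-T cells now '.'): 3

Answer: 3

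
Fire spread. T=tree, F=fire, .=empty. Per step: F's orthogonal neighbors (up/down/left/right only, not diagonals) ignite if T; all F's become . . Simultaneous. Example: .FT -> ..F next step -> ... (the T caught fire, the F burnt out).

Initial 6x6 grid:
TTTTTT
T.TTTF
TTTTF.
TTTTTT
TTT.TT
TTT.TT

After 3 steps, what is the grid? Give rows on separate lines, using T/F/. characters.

Step 1: 4 trees catch fire, 2 burn out
  TTTTTF
  T.TTF.
  TTTF..
  TTTTFT
  TTT.TT
  TTT.TT
Step 2: 6 trees catch fire, 4 burn out
  TTTTF.
  T.TF..
  TTF...
  TTTF.F
  TTT.FT
  TTT.TT
Step 3: 6 trees catch fire, 6 burn out
  TTTF..
  T.F...
  TF....
  TTF...
  TTT..F
  TTT.FT

TTTF..
T.F...
TF....
TTF...
TTT..F
TTT.FT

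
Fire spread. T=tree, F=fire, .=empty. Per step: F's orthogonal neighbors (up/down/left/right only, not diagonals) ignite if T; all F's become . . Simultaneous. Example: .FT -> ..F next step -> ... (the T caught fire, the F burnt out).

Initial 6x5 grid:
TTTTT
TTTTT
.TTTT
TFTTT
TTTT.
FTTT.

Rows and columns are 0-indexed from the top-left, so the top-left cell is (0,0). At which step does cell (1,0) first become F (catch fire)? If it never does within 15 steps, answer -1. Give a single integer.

Step 1: cell (1,0)='T' (+6 fires, +2 burnt)
Step 2: cell (1,0)='T' (+5 fires, +6 burnt)
Step 3: cell (1,0)='F' (+7 fires, +5 burnt)
  -> target ignites at step 3
Step 4: cell (1,0)='.' (+4 fires, +7 burnt)
Step 5: cell (1,0)='.' (+2 fires, +4 burnt)
Step 6: cell (1,0)='.' (+1 fires, +2 burnt)
Step 7: cell (1,0)='.' (+0 fires, +1 burnt)
  fire out at step 7

3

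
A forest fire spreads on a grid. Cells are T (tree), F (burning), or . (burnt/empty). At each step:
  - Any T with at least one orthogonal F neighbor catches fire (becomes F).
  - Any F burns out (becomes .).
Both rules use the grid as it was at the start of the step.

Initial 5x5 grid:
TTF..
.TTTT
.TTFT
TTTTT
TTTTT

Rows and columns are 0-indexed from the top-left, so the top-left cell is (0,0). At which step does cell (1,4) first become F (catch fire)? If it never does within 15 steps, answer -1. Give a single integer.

Step 1: cell (1,4)='T' (+6 fires, +2 burnt)
Step 2: cell (1,4)='F' (+7 fires, +6 burnt)
  -> target ignites at step 2
Step 3: cell (1,4)='.' (+3 fires, +7 burnt)
Step 4: cell (1,4)='.' (+2 fires, +3 burnt)
Step 5: cell (1,4)='.' (+1 fires, +2 burnt)
Step 6: cell (1,4)='.' (+0 fires, +1 burnt)
  fire out at step 6

2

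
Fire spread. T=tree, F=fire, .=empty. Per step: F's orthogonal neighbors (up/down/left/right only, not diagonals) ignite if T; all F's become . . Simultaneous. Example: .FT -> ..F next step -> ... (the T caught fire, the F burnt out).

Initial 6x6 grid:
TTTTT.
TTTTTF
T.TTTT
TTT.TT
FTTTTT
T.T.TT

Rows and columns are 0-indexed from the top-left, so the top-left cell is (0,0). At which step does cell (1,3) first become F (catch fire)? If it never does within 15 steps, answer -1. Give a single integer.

Step 1: cell (1,3)='T' (+5 fires, +2 burnt)
Step 2: cell (1,3)='F' (+7 fires, +5 burnt)
  -> target ignites at step 2
Step 3: cell (1,3)='.' (+9 fires, +7 burnt)
Step 4: cell (1,3)='.' (+6 fires, +9 burnt)
Step 5: cell (1,3)='.' (+2 fires, +6 burnt)
Step 6: cell (1,3)='.' (+0 fires, +2 burnt)
  fire out at step 6

2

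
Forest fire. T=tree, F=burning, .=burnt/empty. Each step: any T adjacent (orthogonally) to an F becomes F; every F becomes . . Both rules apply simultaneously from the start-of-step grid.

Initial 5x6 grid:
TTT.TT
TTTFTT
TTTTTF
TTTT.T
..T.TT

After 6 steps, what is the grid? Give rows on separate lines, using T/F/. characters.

Step 1: 6 trees catch fire, 2 burn out
  TTT.TT
  TTF.FF
  TTTFF.
  TTTT.F
  ..T.TT
Step 2: 7 trees catch fire, 6 burn out
  TTF.FF
  TF....
  TTF...
  TTTF..
  ..T.TF
Step 3: 5 trees catch fire, 7 burn out
  TF....
  F.....
  TF....
  TTF...
  ..T.F.
Step 4: 4 trees catch fire, 5 burn out
  F.....
  ......
  F.....
  TF....
  ..F...
Step 5: 1 trees catch fire, 4 burn out
  ......
  ......
  ......
  F.....
  ......
Step 6: 0 trees catch fire, 1 burn out
  ......
  ......
  ......
  ......
  ......

......
......
......
......
......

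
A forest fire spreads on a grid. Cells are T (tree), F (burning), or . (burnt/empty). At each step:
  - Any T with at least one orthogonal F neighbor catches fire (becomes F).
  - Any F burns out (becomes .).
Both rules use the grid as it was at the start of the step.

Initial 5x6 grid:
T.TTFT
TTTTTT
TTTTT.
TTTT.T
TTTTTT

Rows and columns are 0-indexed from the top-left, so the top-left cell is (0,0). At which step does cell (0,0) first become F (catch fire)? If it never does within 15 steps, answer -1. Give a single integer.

Step 1: cell (0,0)='T' (+3 fires, +1 burnt)
Step 2: cell (0,0)='T' (+4 fires, +3 burnt)
Step 3: cell (0,0)='T' (+2 fires, +4 burnt)
Step 4: cell (0,0)='T' (+3 fires, +2 burnt)
Step 5: cell (0,0)='T' (+4 fires, +3 burnt)
Step 6: cell (0,0)='F' (+5 fires, +4 burnt)
  -> target ignites at step 6
Step 7: cell (0,0)='.' (+3 fires, +5 burnt)
Step 8: cell (0,0)='.' (+2 fires, +3 burnt)
Step 9: cell (0,0)='.' (+0 fires, +2 burnt)
  fire out at step 9

6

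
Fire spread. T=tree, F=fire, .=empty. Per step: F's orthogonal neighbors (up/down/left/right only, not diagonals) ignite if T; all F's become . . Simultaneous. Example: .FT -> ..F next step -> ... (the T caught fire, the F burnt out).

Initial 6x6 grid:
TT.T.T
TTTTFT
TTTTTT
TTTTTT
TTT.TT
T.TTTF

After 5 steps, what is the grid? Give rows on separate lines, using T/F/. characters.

Step 1: 5 trees catch fire, 2 burn out
  TT.T.T
  TTTF.F
  TTTTFT
  TTTTTT
  TTT.TF
  T.TTF.
Step 2: 9 trees catch fire, 5 burn out
  TT.F.F
  TTF...
  TTTF.F
  TTTTFF
  TTT.F.
  T.TF..
Step 3: 4 trees catch fire, 9 burn out
  TT....
  TF....
  TTF...
  TTTF..
  TTT...
  T.F...
Step 4: 5 trees catch fire, 4 burn out
  TF....
  F.....
  TF....
  TTF...
  TTF...
  T.....
Step 5: 4 trees catch fire, 5 burn out
  F.....
  ......
  F.....
  TF....
  TF....
  T.....

F.....
......
F.....
TF....
TF....
T.....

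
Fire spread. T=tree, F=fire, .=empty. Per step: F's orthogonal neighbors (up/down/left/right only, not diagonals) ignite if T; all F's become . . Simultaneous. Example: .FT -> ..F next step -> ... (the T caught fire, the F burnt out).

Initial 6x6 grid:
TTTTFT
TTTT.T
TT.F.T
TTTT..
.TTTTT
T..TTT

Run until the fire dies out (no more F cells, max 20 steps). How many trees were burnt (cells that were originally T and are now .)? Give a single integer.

Answer: 25

Derivation:
Step 1: +4 fires, +2 burnt (F count now 4)
Step 2: +5 fires, +4 burnt (F count now 5)
Step 3: +7 fires, +5 burnt (F count now 7)
Step 4: +7 fires, +7 burnt (F count now 7)
Step 5: +2 fires, +7 burnt (F count now 2)
Step 6: +0 fires, +2 burnt (F count now 0)
Fire out after step 6
Initially T: 26, now '.': 35
Total burnt (originally-T cells now '.'): 25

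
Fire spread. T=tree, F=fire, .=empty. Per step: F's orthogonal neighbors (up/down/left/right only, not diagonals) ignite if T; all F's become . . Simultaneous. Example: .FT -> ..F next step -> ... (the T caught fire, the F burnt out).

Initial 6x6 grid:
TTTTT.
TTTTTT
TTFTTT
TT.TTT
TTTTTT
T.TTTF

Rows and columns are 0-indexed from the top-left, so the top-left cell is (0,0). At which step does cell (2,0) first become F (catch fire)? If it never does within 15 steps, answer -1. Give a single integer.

Step 1: cell (2,0)='T' (+5 fires, +2 burnt)
Step 2: cell (2,0)='F' (+10 fires, +5 burnt)
  -> target ignites at step 2
Step 3: cell (2,0)='.' (+10 fires, +10 burnt)
Step 4: cell (2,0)='.' (+5 fires, +10 burnt)
Step 5: cell (2,0)='.' (+1 fires, +5 burnt)
Step 6: cell (2,0)='.' (+0 fires, +1 burnt)
  fire out at step 6

2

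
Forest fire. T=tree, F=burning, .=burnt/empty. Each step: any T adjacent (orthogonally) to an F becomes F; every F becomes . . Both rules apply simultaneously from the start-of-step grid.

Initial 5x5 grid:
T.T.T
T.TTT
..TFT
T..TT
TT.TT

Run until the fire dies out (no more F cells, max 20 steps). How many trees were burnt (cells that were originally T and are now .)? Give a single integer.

Answer: 11

Derivation:
Step 1: +4 fires, +1 burnt (F count now 4)
Step 2: +4 fires, +4 burnt (F count now 4)
Step 3: +3 fires, +4 burnt (F count now 3)
Step 4: +0 fires, +3 burnt (F count now 0)
Fire out after step 4
Initially T: 16, now '.': 20
Total burnt (originally-T cells now '.'): 11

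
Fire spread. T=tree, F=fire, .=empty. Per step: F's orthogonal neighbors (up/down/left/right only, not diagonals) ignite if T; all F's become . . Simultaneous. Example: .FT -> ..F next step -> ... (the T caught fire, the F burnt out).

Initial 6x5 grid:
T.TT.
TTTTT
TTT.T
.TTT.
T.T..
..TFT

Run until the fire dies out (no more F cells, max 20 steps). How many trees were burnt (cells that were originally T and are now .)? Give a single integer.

Answer: 18

Derivation:
Step 1: +2 fires, +1 burnt (F count now 2)
Step 2: +1 fires, +2 burnt (F count now 1)
Step 3: +1 fires, +1 burnt (F count now 1)
Step 4: +3 fires, +1 burnt (F count now 3)
Step 5: +2 fires, +3 burnt (F count now 2)
Step 6: +4 fires, +2 burnt (F count now 4)
Step 7: +3 fires, +4 burnt (F count now 3)
Step 8: +2 fires, +3 burnt (F count now 2)
Step 9: +0 fires, +2 burnt (F count now 0)
Fire out after step 9
Initially T: 19, now '.': 29
Total burnt (originally-T cells now '.'): 18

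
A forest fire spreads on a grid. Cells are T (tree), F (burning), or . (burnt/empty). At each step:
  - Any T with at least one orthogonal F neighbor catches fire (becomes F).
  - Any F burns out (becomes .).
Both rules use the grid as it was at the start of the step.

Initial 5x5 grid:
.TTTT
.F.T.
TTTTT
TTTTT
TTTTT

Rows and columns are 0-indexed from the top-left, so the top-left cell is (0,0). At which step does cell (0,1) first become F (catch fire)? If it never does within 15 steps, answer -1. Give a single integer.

Step 1: cell (0,1)='F' (+2 fires, +1 burnt)
  -> target ignites at step 1
Step 2: cell (0,1)='.' (+4 fires, +2 burnt)
Step 3: cell (0,1)='.' (+5 fires, +4 burnt)
Step 4: cell (0,1)='.' (+6 fires, +5 burnt)
Step 5: cell (0,1)='.' (+2 fires, +6 burnt)
Step 6: cell (0,1)='.' (+1 fires, +2 burnt)
Step 7: cell (0,1)='.' (+0 fires, +1 burnt)
  fire out at step 7

1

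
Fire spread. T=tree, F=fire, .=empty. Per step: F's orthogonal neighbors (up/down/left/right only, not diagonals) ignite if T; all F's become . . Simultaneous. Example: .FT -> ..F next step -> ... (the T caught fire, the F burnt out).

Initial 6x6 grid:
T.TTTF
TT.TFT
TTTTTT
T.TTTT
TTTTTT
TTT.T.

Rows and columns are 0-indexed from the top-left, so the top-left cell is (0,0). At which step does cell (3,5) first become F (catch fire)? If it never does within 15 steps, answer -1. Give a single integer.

Step 1: cell (3,5)='T' (+4 fires, +2 burnt)
Step 2: cell (3,5)='T' (+4 fires, +4 burnt)
Step 3: cell (3,5)='F' (+5 fires, +4 burnt)
  -> target ignites at step 3
Step 4: cell (3,5)='.' (+5 fires, +5 burnt)
Step 5: cell (3,5)='.' (+3 fires, +5 burnt)
Step 6: cell (3,5)='.' (+4 fires, +3 burnt)
Step 7: cell (3,5)='.' (+3 fires, +4 burnt)
Step 8: cell (3,5)='.' (+1 fires, +3 burnt)
Step 9: cell (3,5)='.' (+0 fires, +1 burnt)
  fire out at step 9

3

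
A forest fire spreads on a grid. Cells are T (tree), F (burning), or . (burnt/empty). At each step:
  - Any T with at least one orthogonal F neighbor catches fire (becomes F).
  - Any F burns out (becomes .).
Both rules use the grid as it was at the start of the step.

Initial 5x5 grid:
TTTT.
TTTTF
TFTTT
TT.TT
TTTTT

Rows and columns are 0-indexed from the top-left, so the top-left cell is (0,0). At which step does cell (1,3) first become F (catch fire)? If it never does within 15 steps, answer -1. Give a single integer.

Step 1: cell (1,3)='F' (+6 fires, +2 burnt)
  -> target ignites at step 1
Step 2: cell (1,3)='.' (+8 fires, +6 burnt)
Step 3: cell (1,3)='.' (+6 fires, +8 burnt)
Step 4: cell (1,3)='.' (+1 fires, +6 burnt)
Step 5: cell (1,3)='.' (+0 fires, +1 burnt)
  fire out at step 5

1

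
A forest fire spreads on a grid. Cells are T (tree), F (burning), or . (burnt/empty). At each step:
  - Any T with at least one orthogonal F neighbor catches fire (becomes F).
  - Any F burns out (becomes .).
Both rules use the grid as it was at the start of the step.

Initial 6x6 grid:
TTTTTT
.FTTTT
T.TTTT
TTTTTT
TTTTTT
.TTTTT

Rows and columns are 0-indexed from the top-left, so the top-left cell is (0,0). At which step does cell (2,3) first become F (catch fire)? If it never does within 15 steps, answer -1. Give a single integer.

Step 1: cell (2,3)='T' (+2 fires, +1 burnt)
Step 2: cell (2,3)='T' (+4 fires, +2 burnt)
Step 3: cell (2,3)='F' (+4 fires, +4 burnt)
  -> target ignites at step 3
Step 4: cell (2,3)='.' (+6 fires, +4 burnt)
Step 5: cell (2,3)='.' (+7 fires, +6 burnt)
Step 6: cell (2,3)='.' (+6 fires, +7 burnt)
Step 7: cell (2,3)='.' (+2 fires, +6 burnt)
Step 8: cell (2,3)='.' (+1 fires, +2 burnt)
Step 9: cell (2,3)='.' (+0 fires, +1 burnt)
  fire out at step 9

3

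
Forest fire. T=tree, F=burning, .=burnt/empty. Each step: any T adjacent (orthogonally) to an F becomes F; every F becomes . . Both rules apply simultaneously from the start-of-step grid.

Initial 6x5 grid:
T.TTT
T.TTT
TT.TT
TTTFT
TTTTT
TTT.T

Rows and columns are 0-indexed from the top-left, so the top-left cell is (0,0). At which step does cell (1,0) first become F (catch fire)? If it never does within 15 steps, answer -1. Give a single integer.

Step 1: cell (1,0)='T' (+4 fires, +1 burnt)
Step 2: cell (1,0)='T' (+5 fires, +4 burnt)
Step 3: cell (1,0)='T' (+8 fires, +5 burnt)
Step 4: cell (1,0)='T' (+5 fires, +8 burnt)
Step 5: cell (1,0)='F' (+2 fires, +5 burnt)
  -> target ignites at step 5
Step 6: cell (1,0)='.' (+1 fires, +2 burnt)
Step 7: cell (1,0)='.' (+0 fires, +1 burnt)
  fire out at step 7

5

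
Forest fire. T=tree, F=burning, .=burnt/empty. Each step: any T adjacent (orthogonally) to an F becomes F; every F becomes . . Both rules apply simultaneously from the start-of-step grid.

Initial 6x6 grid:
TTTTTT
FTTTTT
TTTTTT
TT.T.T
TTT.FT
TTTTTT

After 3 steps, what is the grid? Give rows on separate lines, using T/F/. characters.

Step 1: 5 trees catch fire, 2 burn out
  FTTTTT
  .FTTTT
  FTTTTT
  TT.T.T
  TTT..F
  TTTTFT
Step 2: 7 trees catch fire, 5 burn out
  .FTTTT
  ..FTTT
  .FTTTT
  FT.T.F
  TTT...
  TTTF.F
Step 3: 7 trees catch fire, 7 burn out
  ..FTTT
  ...FTT
  ..FTTF
  .F.T..
  FTT...
  TTF...

..FTTT
...FTT
..FTTF
.F.T..
FTT...
TTF...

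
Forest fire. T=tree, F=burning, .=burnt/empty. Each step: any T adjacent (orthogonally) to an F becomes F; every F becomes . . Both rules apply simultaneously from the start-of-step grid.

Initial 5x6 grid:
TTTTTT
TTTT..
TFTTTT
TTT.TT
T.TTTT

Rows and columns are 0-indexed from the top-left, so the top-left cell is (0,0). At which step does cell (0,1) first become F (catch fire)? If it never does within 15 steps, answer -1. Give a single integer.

Step 1: cell (0,1)='T' (+4 fires, +1 burnt)
Step 2: cell (0,1)='F' (+6 fires, +4 burnt)
  -> target ignites at step 2
Step 3: cell (0,1)='.' (+6 fires, +6 burnt)
Step 4: cell (0,1)='.' (+4 fires, +6 burnt)
Step 5: cell (0,1)='.' (+3 fires, +4 burnt)
Step 6: cell (0,1)='.' (+2 fires, +3 burnt)
Step 7: cell (0,1)='.' (+0 fires, +2 burnt)
  fire out at step 7

2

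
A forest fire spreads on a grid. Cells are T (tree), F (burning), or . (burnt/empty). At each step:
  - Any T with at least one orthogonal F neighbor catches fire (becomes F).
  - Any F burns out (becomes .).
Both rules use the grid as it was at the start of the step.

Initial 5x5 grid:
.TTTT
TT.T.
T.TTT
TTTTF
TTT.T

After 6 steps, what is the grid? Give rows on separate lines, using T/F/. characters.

Step 1: 3 trees catch fire, 1 burn out
  .TTTT
  TT.T.
  T.TTF
  TTTF.
  TTT.F
Step 2: 2 trees catch fire, 3 burn out
  .TTTT
  TT.T.
  T.TF.
  TTF..
  TTT..
Step 3: 4 trees catch fire, 2 burn out
  .TTTT
  TT.F.
  T.F..
  TF...
  TTF..
Step 4: 3 trees catch fire, 4 burn out
  .TTFT
  TT...
  T....
  F....
  TF...
Step 5: 4 trees catch fire, 3 burn out
  .TF.F
  TT...
  F....
  .....
  F....
Step 6: 2 trees catch fire, 4 burn out
  .F...
  FT...
  .....
  .....
  .....

.F...
FT...
.....
.....
.....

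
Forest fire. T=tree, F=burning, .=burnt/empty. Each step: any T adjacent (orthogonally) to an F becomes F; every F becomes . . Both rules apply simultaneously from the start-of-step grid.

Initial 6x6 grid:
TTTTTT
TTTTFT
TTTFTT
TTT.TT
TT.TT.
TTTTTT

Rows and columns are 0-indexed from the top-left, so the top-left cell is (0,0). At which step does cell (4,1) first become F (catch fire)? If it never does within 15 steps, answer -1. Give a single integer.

Step 1: cell (4,1)='T' (+5 fires, +2 burnt)
Step 2: cell (4,1)='T' (+7 fires, +5 burnt)
Step 3: cell (4,1)='T' (+6 fires, +7 burnt)
Step 4: cell (4,1)='F' (+6 fires, +6 burnt)
  -> target ignites at step 4
Step 5: cell (4,1)='.' (+5 fires, +6 burnt)
Step 6: cell (4,1)='.' (+2 fires, +5 burnt)
Step 7: cell (4,1)='.' (+0 fires, +2 burnt)
  fire out at step 7

4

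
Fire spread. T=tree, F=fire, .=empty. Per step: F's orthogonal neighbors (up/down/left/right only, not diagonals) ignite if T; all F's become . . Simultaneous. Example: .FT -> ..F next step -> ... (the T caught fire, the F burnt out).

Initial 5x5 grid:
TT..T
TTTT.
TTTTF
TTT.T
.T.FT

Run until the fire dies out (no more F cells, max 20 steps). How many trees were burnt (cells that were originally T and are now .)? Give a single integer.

Answer: 16

Derivation:
Step 1: +3 fires, +2 burnt (F count now 3)
Step 2: +2 fires, +3 burnt (F count now 2)
Step 3: +3 fires, +2 burnt (F count now 3)
Step 4: +3 fires, +3 burnt (F count now 3)
Step 5: +4 fires, +3 burnt (F count now 4)
Step 6: +1 fires, +4 burnt (F count now 1)
Step 7: +0 fires, +1 burnt (F count now 0)
Fire out after step 7
Initially T: 17, now '.': 24
Total burnt (originally-T cells now '.'): 16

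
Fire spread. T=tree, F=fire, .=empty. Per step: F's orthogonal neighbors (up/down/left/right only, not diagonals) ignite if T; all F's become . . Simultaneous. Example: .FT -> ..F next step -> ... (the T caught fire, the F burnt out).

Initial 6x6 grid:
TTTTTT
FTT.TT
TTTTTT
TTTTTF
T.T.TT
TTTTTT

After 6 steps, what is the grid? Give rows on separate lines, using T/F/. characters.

Step 1: 6 trees catch fire, 2 burn out
  FTTTTT
  .FT.TT
  FTTTTF
  TTTTF.
  T.T.TF
  TTTTTT
Step 2: 9 trees catch fire, 6 burn out
  .FTTTT
  ..F.TF
  .FTTF.
  FTTF..
  T.T.F.
  TTTTTF
Step 3: 9 trees catch fire, 9 burn out
  ..FTTF
  ....F.
  ..FF..
  .FF...
  F.T...
  TTTTF.
Step 4: 5 trees catch fire, 9 burn out
  ...FF.
  ......
  ......
  ......
  ..F...
  FTTF..
Step 5: 2 trees catch fire, 5 burn out
  ......
  ......
  ......
  ......
  ......
  .FF...
Step 6: 0 trees catch fire, 2 burn out
  ......
  ......
  ......
  ......
  ......
  ......

......
......
......
......
......
......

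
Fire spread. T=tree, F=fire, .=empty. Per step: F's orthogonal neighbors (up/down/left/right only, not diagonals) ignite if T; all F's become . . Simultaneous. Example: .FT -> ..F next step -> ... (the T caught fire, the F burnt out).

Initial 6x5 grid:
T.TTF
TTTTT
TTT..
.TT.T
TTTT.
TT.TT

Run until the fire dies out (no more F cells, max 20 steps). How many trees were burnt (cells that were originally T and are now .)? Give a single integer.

Step 1: +2 fires, +1 burnt (F count now 2)
Step 2: +2 fires, +2 burnt (F count now 2)
Step 3: +1 fires, +2 burnt (F count now 1)
Step 4: +2 fires, +1 burnt (F count now 2)
Step 5: +3 fires, +2 burnt (F count now 3)
Step 6: +4 fires, +3 burnt (F count now 4)
Step 7: +2 fires, +4 burnt (F count now 2)
Step 8: +3 fires, +2 burnt (F count now 3)
Step 9: +2 fires, +3 burnt (F count now 2)
Step 10: +0 fires, +2 burnt (F count now 0)
Fire out after step 10
Initially T: 22, now '.': 29
Total burnt (originally-T cells now '.'): 21

Answer: 21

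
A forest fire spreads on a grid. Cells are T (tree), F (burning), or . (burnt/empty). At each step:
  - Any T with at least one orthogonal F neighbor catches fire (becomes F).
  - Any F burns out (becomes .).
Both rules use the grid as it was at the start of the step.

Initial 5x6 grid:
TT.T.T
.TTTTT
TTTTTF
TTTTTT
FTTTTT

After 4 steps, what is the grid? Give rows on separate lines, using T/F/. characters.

Step 1: 5 trees catch fire, 2 burn out
  TT.T.T
  .TTTTF
  TTTTF.
  FTTTTF
  .FTTTT
Step 2: 8 trees catch fire, 5 burn out
  TT.T.F
  .TTTF.
  FTTF..
  .FTTF.
  ..FTTF
Step 3: 7 trees catch fire, 8 burn out
  TT.T..
  .TTF..
  .FF...
  ..FF..
  ...FF.
Step 4: 3 trees catch fire, 7 burn out
  TT.F..
  .FF...
  ......
  ......
  ......

TT.F..
.FF...
......
......
......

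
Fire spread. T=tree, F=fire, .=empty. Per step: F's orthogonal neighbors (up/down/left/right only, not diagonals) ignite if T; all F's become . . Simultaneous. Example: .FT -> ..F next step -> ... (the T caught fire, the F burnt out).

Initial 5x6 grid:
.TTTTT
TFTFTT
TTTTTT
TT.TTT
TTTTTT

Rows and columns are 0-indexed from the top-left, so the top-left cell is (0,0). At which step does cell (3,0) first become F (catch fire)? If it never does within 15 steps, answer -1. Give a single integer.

Step 1: cell (3,0)='T' (+7 fires, +2 burnt)
Step 2: cell (3,0)='T' (+8 fires, +7 burnt)
Step 3: cell (3,0)='F' (+6 fires, +8 burnt)
  -> target ignites at step 3
Step 4: cell (3,0)='.' (+4 fires, +6 burnt)
Step 5: cell (3,0)='.' (+1 fires, +4 burnt)
Step 6: cell (3,0)='.' (+0 fires, +1 burnt)
  fire out at step 6

3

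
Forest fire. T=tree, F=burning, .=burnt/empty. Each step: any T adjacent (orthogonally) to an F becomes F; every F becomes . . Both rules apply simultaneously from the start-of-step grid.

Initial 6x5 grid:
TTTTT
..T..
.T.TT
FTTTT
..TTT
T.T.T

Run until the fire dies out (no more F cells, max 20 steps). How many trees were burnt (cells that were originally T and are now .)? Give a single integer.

Answer: 12

Derivation:
Step 1: +1 fires, +1 burnt (F count now 1)
Step 2: +2 fires, +1 burnt (F count now 2)
Step 3: +2 fires, +2 burnt (F count now 2)
Step 4: +4 fires, +2 burnt (F count now 4)
Step 5: +2 fires, +4 burnt (F count now 2)
Step 6: +1 fires, +2 burnt (F count now 1)
Step 7: +0 fires, +1 burnt (F count now 0)
Fire out after step 7
Initially T: 19, now '.': 23
Total burnt (originally-T cells now '.'): 12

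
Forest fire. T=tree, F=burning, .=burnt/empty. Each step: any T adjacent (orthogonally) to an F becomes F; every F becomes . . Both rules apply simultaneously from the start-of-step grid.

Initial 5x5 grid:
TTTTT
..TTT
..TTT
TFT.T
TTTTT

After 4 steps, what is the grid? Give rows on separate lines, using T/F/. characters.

Step 1: 3 trees catch fire, 1 burn out
  TTTTT
  ..TTT
  ..TTT
  F.F.T
  TFTTT
Step 2: 3 trees catch fire, 3 burn out
  TTTTT
  ..TTT
  ..FTT
  ....T
  F.FTT
Step 3: 3 trees catch fire, 3 burn out
  TTTTT
  ..FTT
  ...FT
  ....T
  ...FT
Step 4: 4 trees catch fire, 3 burn out
  TTFTT
  ...FT
  ....F
  ....T
  ....F

TTFTT
...FT
....F
....T
....F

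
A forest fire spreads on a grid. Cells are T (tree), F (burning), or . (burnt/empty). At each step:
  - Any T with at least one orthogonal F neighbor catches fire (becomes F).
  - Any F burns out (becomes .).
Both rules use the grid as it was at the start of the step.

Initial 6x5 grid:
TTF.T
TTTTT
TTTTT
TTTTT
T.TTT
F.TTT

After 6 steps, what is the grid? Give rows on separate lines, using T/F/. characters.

Step 1: 3 trees catch fire, 2 burn out
  TF..T
  TTFTT
  TTTTT
  TTTTT
  F.TTT
  ..TTT
Step 2: 5 trees catch fire, 3 burn out
  F...T
  TF.FT
  TTFTT
  FTTTT
  ..TTT
  ..TTT
Step 3: 7 trees catch fire, 5 burn out
  ....T
  F...F
  FF.FT
  .FFTT
  ..TTT
  ..TTT
Step 4: 4 trees catch fire, 7 burn out
  ....F
  .....
  ....F
  ...FT
  ..FTT
  ..TTT
Step 5: 3 trees catch fire, 4 burn out
  .....
  .....
  .....
  ....F
  ...FT
  ..FTT
Step 6: 2 trees catch fire, 3 burn out
  .....
  .....
  .....
  .....
  ....F
  ...FT

.....
.....
.....
.....
....F
...FT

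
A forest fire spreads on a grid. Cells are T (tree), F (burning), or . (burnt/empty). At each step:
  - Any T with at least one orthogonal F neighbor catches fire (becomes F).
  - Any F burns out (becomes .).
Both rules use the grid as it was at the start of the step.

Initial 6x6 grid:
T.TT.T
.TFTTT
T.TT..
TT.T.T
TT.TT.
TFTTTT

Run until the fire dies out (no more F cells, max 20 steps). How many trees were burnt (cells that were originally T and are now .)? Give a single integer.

Step 1: +7 fires, +2 burnt (F count now 7)
Step 2: +6 fires, +7 burnt (F count now 6)
Step 3: +5 fires, +6 burnt (F count now 5)
Step 4: +4 fires, +5 burnt (F count now 4)
Step 5: +0 fires, +4 burnt (F count now 0)
Fire out after step 5
Initially T: 24, now '.': 34
Total burnt (originally-T cells now '.'): 22

Answer: 22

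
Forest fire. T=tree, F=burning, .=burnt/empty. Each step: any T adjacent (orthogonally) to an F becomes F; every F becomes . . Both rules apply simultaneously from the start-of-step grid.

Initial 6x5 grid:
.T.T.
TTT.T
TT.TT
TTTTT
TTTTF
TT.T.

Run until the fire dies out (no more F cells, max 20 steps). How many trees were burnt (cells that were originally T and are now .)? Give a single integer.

Step 1: +2 fires, +1 burnt (F count now 2)
Step 2: +4 fires, +2 burnt (F count now 4)
Step 3: +4 fires, +4 burnt (F count now 4)
Step 4: +3 fires, +4 burnt (F count now 3)
Step 5: +3 fires, +3 burnt (F count now 3)
Step 6: +2 fires, +3 burnt (F count now 2)
Step 7: +3 fires, +2 burnt (F count now 3)
Step 8: +0 fires, +3 burnt (F count now 0)
Fire out after step 8
Initially T: 22, now '.': 29
Total burnt (originally-T cells now '.'): 21

Answer: 21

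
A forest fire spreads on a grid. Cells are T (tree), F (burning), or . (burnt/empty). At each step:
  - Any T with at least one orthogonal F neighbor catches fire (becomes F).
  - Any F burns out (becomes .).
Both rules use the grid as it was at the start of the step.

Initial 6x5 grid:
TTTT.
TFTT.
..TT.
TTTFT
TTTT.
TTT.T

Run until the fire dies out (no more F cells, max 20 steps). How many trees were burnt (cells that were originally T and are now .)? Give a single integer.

Answer: 20

Derivation:
Step 1: +7 fires, +2 burnt (F count now 7)
Step 2: +6 fires, +7 burnt (F count now 6)
Step 3: +4 fires, +6 burnt (F count now 4)
Step 4: +2 fires, +4 burnt (F count now 2)
Step 5: +1 fires, +2 burnt (F count now 1)
Step 6: +0 fires, +1 burnt (F count now 0)
Fire out after step 6
Initially T: 21, now '.': 29
Total burnt (originally-T cells now '.'): 20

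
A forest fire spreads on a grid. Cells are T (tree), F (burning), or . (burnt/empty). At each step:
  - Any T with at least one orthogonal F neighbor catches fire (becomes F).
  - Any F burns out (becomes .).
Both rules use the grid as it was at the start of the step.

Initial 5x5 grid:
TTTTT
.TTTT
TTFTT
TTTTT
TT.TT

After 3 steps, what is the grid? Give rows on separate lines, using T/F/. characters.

Step 1: 4 trees catch fire, 1 burn out
  TTTTT
  .TFTT
  TF.FT
  TTFTT
  TT.TT
Step 2: 7 trees catch fire, 4 burn out
  TTFTT
  .F.FT
  F...F
  TF.FT
  TT.TT
Step 3: 7 trees catch fire, 7 burn out
  TF.FT
  ....F
  .....
  F...F
  TF.FT

TF.FT
....F
.....
F...F
TF.FT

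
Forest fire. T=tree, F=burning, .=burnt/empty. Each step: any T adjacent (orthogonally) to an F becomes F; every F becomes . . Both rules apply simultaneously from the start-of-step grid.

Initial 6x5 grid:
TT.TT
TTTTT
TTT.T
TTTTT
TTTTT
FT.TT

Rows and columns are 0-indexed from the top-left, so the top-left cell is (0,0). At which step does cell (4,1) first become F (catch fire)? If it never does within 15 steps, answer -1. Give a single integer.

Step 1: cell (4,1)='T' (+2 fires, +1 burnt)
Step 2: cell (4,1)='F' (+2 fires, +2 burnt)
  -> target ignites at step 2
Step 3: cell (4,1)='.' (+3 fires, +2 burnt)
Step 4: cell (4,1)='.' (+4 fires, +3 burnt)
Step 5: cell (4,1)='.' (+6 fires, +4 burnt)
Step 6: cell (4,1)='.' (+4 fires, +6 burnt)
Step 7: cell (4,1)='.' (+2 fires, +4 burnt)
Step 8: cell (4,1)='.' (+2 fires, +2 burnt)
Step 9: cell (4,1)='.' (+1 fires, +2 burnt)
Step 10: cell (4,1)='.' (+0 fires, +1 burnt)
  fire out at step 10

2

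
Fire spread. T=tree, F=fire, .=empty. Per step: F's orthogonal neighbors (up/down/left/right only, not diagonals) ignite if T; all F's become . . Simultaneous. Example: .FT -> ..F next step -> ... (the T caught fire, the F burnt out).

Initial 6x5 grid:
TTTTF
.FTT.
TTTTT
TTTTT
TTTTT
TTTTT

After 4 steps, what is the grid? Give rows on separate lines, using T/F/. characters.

Step 1: 4 trees catch fire, 2 burn out
  TFTF.
  ..FT.
  TFTTT
  TTTTT
  TTTTT
  TTTTT
Step 2: 6 trees catch fire, 4 burn out
  F.F..
  ...F.
  F.FTT
  TFTTT
  TTTTT
  TTTTT
Step 3: 4 trees catch fire, 6 burn out
  .....
  .....
  ...FT
  F.FTT
  TFTTT
  TTTTT
Step 4: 5 trees catch fire, 4 burn out
  .....
  .....
  ....F
  ...FT
  F.FTT
  TFTTT

.....
.....
....F
...FT
F.FTT
TFTTT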